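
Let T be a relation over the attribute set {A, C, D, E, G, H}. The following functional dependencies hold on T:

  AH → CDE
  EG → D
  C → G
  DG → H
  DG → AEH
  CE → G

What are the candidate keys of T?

{A, H}⁺: AH→CDE adds C, D, E; C→G adds G → {A, C, D, E, G, H}.
{C, D}⁺: C→G adds G; DG→H adds H; DG→AEH adds A, E → {A, C, D, E, G, H}.
{C, E}⁺: C→G adds G; EG→D adds D; DG→H adds H; DG→AEH adds A → {A, C, D, E, G, H}.
{D, G}⁺: DG→H adds H; DG→AEH adds A, E; AH→CDE adds C → {A, C, D, E, G, H}.
{E, G}⁺: EG→D adds D; DG→H adds H; DG→AEH adds A; AH→CDE adds C → {A, C, D, E, G, H}.
Any other superkey contains one of these as a subset, so there are no further candidate keys.

{A, H}, {C, D}, {C, E}, {D, G}, {E, G}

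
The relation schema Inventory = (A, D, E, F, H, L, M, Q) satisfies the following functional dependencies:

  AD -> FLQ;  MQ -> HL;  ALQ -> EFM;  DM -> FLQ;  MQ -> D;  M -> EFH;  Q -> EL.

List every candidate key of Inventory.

{A, D}⁺: AD→FLQ adds F, L, Q; ALQ→EFM adds E, M; M→EFH adds H → {A, D, E, F, H, L, M, Q}. Minimal: {D}⁺ = {D}; {A}⁺ = {A} — none reach the full schema.
{A, Q}⁺: Q→EL adds E, L; ALQ→EFM adds F, M; MQ→D adds D; M→EFH adds H → {A, D, E, F, H, L, M, Q}. Minimal: {Q}⁺ = {E, L, Q}; {A}⁺ = {A} — none reach the full schema.

{A, D}; {A, Q}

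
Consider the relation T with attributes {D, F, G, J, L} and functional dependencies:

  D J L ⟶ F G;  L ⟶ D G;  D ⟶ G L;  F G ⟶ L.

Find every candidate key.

Attribute J never appears on the right-hand side of any dependency, so J must belong to every candidate key.
{J}⁺ = {J}, which is not all of the schema, so we must add further attributes.
{D, J}⁺: D→GL adds G, L; DJL→FG adds F → {D, F, G, J, L}. Minimal: {J}⁺ = {J}; {D}⁺ = {D, G, L} — none reach the full schema.
{J, L}⁺: L→DG adds D, G; DJL→FG adds F → {D, F, G, J, L}. Minimal: {L}⁺ = {D, G, L}; {J}⁺ = {J} — none reach the full schema.
{F, G, J}⁺: FG→L adds L; L→DG adds D → {D, F, G, J, L}. Minimal: {G, J}⁺ = {G, J}; {F, J}⁺ = {F, J}; {F, G}⁺ = {D, F, G, L} — none reach the full schema.
Any other superkey contains one of these as a subset, so there are no further candidate keys.

DJ; JL; FGJ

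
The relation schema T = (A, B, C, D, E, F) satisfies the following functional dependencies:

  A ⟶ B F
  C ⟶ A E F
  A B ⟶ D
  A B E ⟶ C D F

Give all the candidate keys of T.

C; AE

{C}⁺: C→AEF adds A, E, F; A→BF adds B; AB→D adds D → {A, B, C, D, E, F}.
{A, E}⁺: A→BF adds B, F; AB→D adds D; ABE→CDF adds C → {A, B, C, D, E, F}. Minimal: {E}⁺ = {E}; {A}⁺ = {A, B, D, F} — none reach the full schema.
Any other superkey contains one of these as a subset, so there are no further candidate keys.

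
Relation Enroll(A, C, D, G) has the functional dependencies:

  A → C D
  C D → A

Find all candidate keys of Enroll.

Attribute G never appears on the right-hand side of any dependency, so G must belong to every candidate key.
{G}⁺ = {G}, which is not all of the schema, so we must add further attributes.
{A, G}⁺: A→CD adds C, D → {A, C, D, G}. Minimal: {G}⁺ = {G}; {A}⁺ = {A, C, D} — none reach the full schema.
{C, D, G}⁺: CD→A adds A → {A, C, D, G}. Minimal: {D, G}⁺ = {D, G}; {C, G}⁺ = {C, G}; {C, D}⁺ = {A, C, D} — none reach the full schema.

{A, G}, {C, D, G}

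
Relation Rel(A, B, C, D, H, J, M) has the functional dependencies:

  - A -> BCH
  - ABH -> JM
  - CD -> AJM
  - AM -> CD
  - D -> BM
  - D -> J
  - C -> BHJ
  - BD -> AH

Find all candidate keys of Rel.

{A}, {D}

{A}⁺: A→BCH adds B, C, H; ABH→JM adds J, M; AM→CD adds D → {A, B, C, D, H, J, M}.
{D}⁺: D→BM adds B, M; D→J adds J; BD→AH adds A, H; A→BCH adds C → {A, B, C, D, H, J, M}.
Any other superkey contains one of these as a subset, so there are no further candidate keys.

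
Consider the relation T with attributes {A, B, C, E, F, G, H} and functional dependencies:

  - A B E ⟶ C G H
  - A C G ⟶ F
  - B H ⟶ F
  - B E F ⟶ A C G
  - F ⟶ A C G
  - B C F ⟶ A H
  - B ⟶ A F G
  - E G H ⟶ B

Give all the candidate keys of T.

Attribute E never appears on the right-hand side of any dependency, so E must belong to every candidate key.
{E}⁺ = {E}, which is not all of the schema, so we must add further attributes.
{B, E}⁺: B→AFG adds A, F, G; ABE→CGH adds C, H → {A, B, C, E, F, G, H}.
{E, F, H}⁺: F→ACG adds A, C, G; EGH→B adds B → {A, B, C, E, F, G, H}.
{E, G, H}⁺: EGH→B adds B; BH→F adds F; BEF→ACG adds A, C → {A, B, C, E, F, G, H}.

{B, E}, {E, F, H}, {E, G, H}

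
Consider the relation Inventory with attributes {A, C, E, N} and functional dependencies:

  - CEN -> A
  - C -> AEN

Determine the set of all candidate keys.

C

{C}⁺: C→AEN adds A, E, N → {A, C, E, N}.
No other minimal superkey exists.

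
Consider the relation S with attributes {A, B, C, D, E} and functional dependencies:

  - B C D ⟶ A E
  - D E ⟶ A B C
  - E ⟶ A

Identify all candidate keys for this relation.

Attribute D never appears on the right-hand side of any dependency, so D must belong to every candidate key.
{D}⁺ = {D}, which is not all of the schema, so we must add further attributes.
{D, E}⁺: DE→ABC adds A, B, C → {A, B, C, D, E}. Minimal: {E}⁺ = {A, E}; {D}⁺ = {D} — none reach the full schema.
{B, C, D}⁺: BCD→AE adds A, E → {A, B, C, D, E}. Minimal: {C, D}⁺ = {C, D}; {B, D}⁺ = {B, D}; {B, C}⁺ = {B, C} — none reach the full schema.
Any other superkey contains one of these as a subset, so there are no further candidate keys.

{D, E}, {B, C, D}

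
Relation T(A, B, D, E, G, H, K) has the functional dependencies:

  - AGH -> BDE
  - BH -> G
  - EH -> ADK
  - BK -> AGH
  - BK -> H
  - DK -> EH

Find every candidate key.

{B, K}⁺: BK→AGH adds A, G, H; AGH→BDE adds D, E → {A, B, D, E, G, H, K}. Minimal: {K}⁺ = {K}; {B}⁺ = {B} — none reach the full schema.
{A, B, H}⁺: BH→G adds G; AGH→BDE adds D, E; EH→ADK adds K → {A, B, D, E, G, H, K}. Minimal: {B, H}⁺ = {B, G, H}; {A, H}⁺ = {A, H}; {A, B}⁺ = {A, B} — none reach the full schema.
{A, G, H}⁺: AGH→BDE adds B, D, E; EH→ADK adds K → {A, B, D, E, G, H, K}. Minimal: {G, H}⁺ = {G, H}; {A, H}⁺ = {A, H}; {A, G}⁺ = {A, G} — none reach the full schema.
{B, E, H}⁺: BH→G adds G; EH→ADK adds A, D, K → {A, B, D, E, G, H, K}. Minimal: {E, H}⁺ = {A, D, E, H, K}; {B, H}⁺ = {B, G, H}; {B, E}⁺ = {B, E} — none reach the full schema.
{D, G, K}⁺: DK→EH adds E, H; EH→ADK adds A; AGH→BDE adds B → {A, B, D, E, G, H, K}. Minimal: {G, K}⁺ = {G, K}; {D, K}⁺ = {A, D, E, H, K}; {D, G}⁺ = {D, G} — none reach the full schema.
{E, G, H}⁺: EH→ADK adds A, D, K; AGH→BDE adds B → {A, B, D, E, G, H, K}. Minimal: {G, H}⁺ = {G, H}; {E, H}⁺ = {A, D, E, H, K}; {E, G}⁺ = {E, G} — none reach the full schema.
Any other superkey contains one of these as a subset, so there are no further candidate keys.

BK; ABH; AGH; BEH; DGK; EGH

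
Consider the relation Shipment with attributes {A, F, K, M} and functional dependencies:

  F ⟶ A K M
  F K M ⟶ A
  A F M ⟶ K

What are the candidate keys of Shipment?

Attribute F never appears on the right-hand side of any dependency, so F must belong to every candidate key.
{F}⁺ = {A, F, K, M}, which is all of the schema, so {F} is the only candidate key.

(F)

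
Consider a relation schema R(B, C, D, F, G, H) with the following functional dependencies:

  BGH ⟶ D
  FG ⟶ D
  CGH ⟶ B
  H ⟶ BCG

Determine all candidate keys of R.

{F, H}⁺: H→BCG adds B, C, G; BGH→D adds D → {B, C, D, F, G, H}.
No other minimal superkey exists.

{F, H}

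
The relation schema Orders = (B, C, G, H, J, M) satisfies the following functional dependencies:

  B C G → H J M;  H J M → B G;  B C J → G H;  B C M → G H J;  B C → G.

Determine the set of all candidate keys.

BC, CHJM

{B, C}⁺: BC→G adds G; BCG→HJM adds H, J, M → {B, C, G, H, J, M}. Minimal: {C}⁺ = {C}; {B}⁺ = {B} — none reach the full schema.
{C, H, J, M}⁺: HJM→BG adds B, G → {B, C, G, H, J, M}. Minimal: {H, J, M}⁺ = {B, G, H, J, M}; {C, J, M}⁺ = {C, J, M}; {C, H, M}⁺ = {C, H, M}; … — none reach the full schema.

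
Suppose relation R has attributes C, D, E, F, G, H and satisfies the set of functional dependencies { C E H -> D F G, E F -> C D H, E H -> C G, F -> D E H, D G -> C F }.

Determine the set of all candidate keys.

{F}⁺: F→DEH adds D, E, H; EF→CDH adds C; EH→CG adds G → {C, D, E, F, G, H}.
{D, G}⁺: DG→CF adds C, F; F→DEH adds E, H → {C, D, E, F, G, H}. Minimal: {G}⁺ = {G}; {D}⁺ = {D} — none reach the full schema.
{E, H}⁺: EH→CG adds C, G; CEH→DFG adds D, F → {C, D, E, F, G, H}. Minimal: {H}⁺ = {H}; {E}⁺ = {E} — none reach the full schema.

F, DG, EH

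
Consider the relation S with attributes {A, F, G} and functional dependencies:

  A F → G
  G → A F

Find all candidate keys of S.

(G), (A, F)

{G}⁺: G→AF adds A, F → {A, F, G}.
{A, F}⁺: AF→G adds G → {A, F, G}. Minimal: {F}⁺ = {F}; {A}⁺ = {A} — none reach the full schema.
Any other superkey contains one of these as a subset, so there are no further candidate keys.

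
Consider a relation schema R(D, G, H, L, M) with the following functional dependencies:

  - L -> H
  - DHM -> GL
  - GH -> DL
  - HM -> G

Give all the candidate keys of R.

Attribute M never appears on the right-hand side of any dependency, so M must belong to every candidate key.
{M}⁺ = {M}, which is not all of the schema, so we must add further attributes.
{H, M}⁺: HM→G adds G; GH→DL adds D, L → {D, G, H, L, M}. Minimal: {M}⁺ = {M}; {H}⁺ = {H} — none reach the full schema.
{L, M}⁺: L→H adds H; HM→G adds G; GH→DL adds D → {D, G, H, L, M}. Minimal: {M}⁺ = {M}; {L}⁺ = {H, L} — none reach the full schema.

HM, LM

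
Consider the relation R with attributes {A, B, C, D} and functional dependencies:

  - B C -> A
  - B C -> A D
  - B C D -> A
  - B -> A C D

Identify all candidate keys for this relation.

{B}

Attribute B never appears on the right-hand side of any dependency, so B must belong to every candidate key.
{B}⁺ = {A, B, C, D}, which is all of the schema, so {B} is the only candidate key.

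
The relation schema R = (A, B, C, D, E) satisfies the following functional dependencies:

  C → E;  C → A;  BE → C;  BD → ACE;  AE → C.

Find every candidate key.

Attributes B, D never appear on any right-hand side, so every candidate key must contain {B, D}.
{B, D}⁺ = {A, B, C, D, E}, which is all of the schema, so {B, D} is the only candidate key.

{B, D}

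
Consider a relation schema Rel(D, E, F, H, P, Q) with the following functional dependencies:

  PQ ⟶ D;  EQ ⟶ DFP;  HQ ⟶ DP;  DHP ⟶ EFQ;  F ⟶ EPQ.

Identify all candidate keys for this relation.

FH, HQ, DHP

{F, H}⁺: F→EPQ adds E, P, Q; PQ→D adds D → {D, E, F, H, P, Q}. Minimal: {H}⁺ = {H}; {F}⁺ = {D, E, F, P, Q} — none reach the full schema.
{H, Q}⁺: HQ→DP adds D, P; DHP→EFQ adds E, F → {D, E, F, H, P, Q}. Minimal: {Q}⁺ = {Q}; {H}⁺ = {H} — none reach the full schema.
{D, H, P}⁺: DHP→EFQ adds E, F, Q → {D, E, F, H, P, Q}. Minimal: {H, P}⁺ = {H, P}; {D, P}⁺ = {D, P}; {D, H}⁺ = {D, H} — none reach the full schema.
Any other superkey contains one of these as a subset, so there are no further candidate keys.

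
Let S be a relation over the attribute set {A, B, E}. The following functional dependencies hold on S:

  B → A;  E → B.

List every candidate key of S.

{E}⁺: E→B adds B; B→A adds A → {A, B, E}.

{E}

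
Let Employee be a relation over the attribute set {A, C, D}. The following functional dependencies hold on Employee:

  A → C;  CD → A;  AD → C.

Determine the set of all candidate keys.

Attribute D never appears on the right-hand side of any dependency, so D must belong to every candidate key.
{D}⁺ = {D}, which is not all of the schema, so we must add further attributes.
{A, D}⁺: A→C adds C → {A, C, D}. Minimal: {D}⁺ = {D}; {A}⁺ = {A, C} — none reach the full schema.
{C, D}⁺: CD→A adds A → {A, C, D}. Minimal: {D}⁺ = {D}; {C}⁺ = {C} — none reach the full schema.

(A, D); (C, D)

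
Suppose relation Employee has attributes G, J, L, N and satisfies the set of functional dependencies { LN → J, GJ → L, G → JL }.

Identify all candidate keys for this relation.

GN

Attributes G, N never appear on any right-hand side, so every candidate key must contain {G, N}.
{G, N}⁺ = {G, J, L, N}, which is all of the schema, so {G, N} is the only candidate key.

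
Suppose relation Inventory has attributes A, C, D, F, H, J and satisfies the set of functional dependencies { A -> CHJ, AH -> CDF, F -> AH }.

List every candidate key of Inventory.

(A); (F)

{A}⁺: A→CHJ adds C, H, J; AH→CDF adds D, F → {A, C, D, F, H, J}.
{F}⁺: F→AH adds A, H; A→CHJ adds C, J; AH→CDF adds D → {A, C, D, F, H, J}.
Any other superkey contains one of these as a subset, so there are no further candidate keys.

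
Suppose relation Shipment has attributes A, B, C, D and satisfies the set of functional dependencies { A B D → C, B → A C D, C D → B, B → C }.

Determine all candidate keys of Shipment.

{B}⁺: B→ACD adds A, C, D → {A, B, C, D}.
{C, D}⁺: CD→B adds B; B→ACD adds A → {A, B, C, D}. Minimal: {D}⁺ = {D}; {C}⁺ = {C} — none reach the full schema.

{B}, {C, D}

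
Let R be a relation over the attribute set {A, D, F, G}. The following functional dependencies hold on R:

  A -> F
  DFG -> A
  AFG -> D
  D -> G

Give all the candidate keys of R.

{A, D}⁺: A→F adds F; D→G adds G → {A, D, F, G}. Minimal: {D}⁺ = {D, G}; {A}⁺ = {A, F} — none reach the full schema.
{A, G}⁺: A→F adds F; AFG→D adds D → {A, D, F, G}. Minimal: {G}⁺ = {G}; {A}⁺ = {A, F} — none reach the full schema.
{D, F}⁺: D→G adds G; DFG→A adds A → {A, D, F, G}. Minimal: {F}⁺ = {F}; {D}⁺ = {D, G} — none reach the full schema.
Any other superkey contains one of these as a subset, so there are no further candidate keys.

(A, D), (A, G), (D, F)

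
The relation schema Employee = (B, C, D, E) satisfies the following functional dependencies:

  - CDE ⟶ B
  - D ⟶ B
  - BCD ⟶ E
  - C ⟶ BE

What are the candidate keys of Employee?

{C, D}

Attributes C, D never appear on any right-hand side, so every candidate key must contain {C, D}.
{C, D}⁺ = {B, C, D, E}, which is all of the schema, so {C, D} is the only candidate key.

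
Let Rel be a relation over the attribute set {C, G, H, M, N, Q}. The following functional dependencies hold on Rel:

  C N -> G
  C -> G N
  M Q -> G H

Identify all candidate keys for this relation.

(C, M, Q)

Attributes C, M, Q never appear on any right-hand side, so every candidate key must contain {C, M, Q}.
{C, M, Q}⁺ = {C, G, H, M, N, Q}, which is all of the schema, so {C, M, Q} is the only candidate key.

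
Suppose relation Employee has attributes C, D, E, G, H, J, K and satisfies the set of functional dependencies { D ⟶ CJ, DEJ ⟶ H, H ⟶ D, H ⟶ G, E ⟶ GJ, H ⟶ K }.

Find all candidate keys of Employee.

Attribute E never appears on the right-hand side of any dependency, so E must belong to every candidate key.
{E}⁺ = {E, G, J}, which is not all of the schema, so we must add further attributes.
{D, E}⁺: D→CJ adds C, J; DEJ→H adds H; H→G adds G; H→K adds K → {C, D, E, G, H, J, K}. Minimal: {E}⁺ = {E, G, J}; {D}⁺ = {C, D, J} — none reach the full schema.
{E, H}⁺: H→D adds D; H→G adds G; E→GJ adds J; H→K adds K; D→CJ adds C → {C, D, E, G, H, J, K}. Minimal: {H}⁺ = {C, D, G, H, J, K}; {E}⁺ = {E, G, J} — none reach the full schema.
Any other superkey contains one of these as a subset, so there are no further candidate keys.

{D, E}, {E, H}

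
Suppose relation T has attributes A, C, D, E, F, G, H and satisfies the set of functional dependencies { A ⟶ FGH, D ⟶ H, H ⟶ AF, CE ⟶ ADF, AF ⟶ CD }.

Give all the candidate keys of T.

Attribute E never appears on the right-hand side of any dependency, so E must belong to every candidate key.
{E}⁺ = {E}, which is not all of the schema, so we must add further attributes.
{A, E}⁺: A→FGH adds F, G, H; AF→CD adds C, D → {A, C, D, E, F, G, H}.
{C, E}⁺: CE→ADF adds A, D, F; A→FGH adds G, H → {A, C, D, E, F, G, H}.
{D, E}⁺: D→H adds H; H→AF adds A, F; AF→CD adds C; A→FGH adds G → {A, C, D, E, F, G, H}.
{E, H}⁺: H→AF adds A, F; AF→CD adds C, D; A→FGH adds G → {A, C, D, E, F, G, H}.

{A, E}, {C, E}, {D, E}, {E, H}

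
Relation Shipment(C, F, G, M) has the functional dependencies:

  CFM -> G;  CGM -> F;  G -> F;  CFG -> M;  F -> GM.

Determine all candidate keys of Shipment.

{C, F}; {C, G}

{C, F}⁺: F→GM adds G, M → {C, F, G, M}. Minimal: {F}⁺ = {F, G, M}; {C}⁺ = {C} — none reach the full schema.
{C, G}⁺: G→F adds F; CFG→M adds M → {C, F, G, M}. Minimal: {G}⁺ = {F, G, M}; {C}⁺ = {C} — none reach the full schema.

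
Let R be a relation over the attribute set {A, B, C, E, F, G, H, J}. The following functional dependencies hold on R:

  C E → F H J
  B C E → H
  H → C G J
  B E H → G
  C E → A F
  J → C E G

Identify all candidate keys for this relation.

Attribute B never appears on the right-hand side of any dependency, so B must belong to every candidate key.
{B}⁺ = {B}, which is not all of the schema, so we must add further attributes.
{B, H}⁺: H→CGJ adds C, G, J; J→CEG adds E; CE→FHJ adds F; CE→AF adds A → {A, B, C, E, F, G, H, J}. Minimal: {H}⁺ = {A, C, E, F, G, H, J}; {B}⁺ = {B} — none reach the full schema.
{B, J}⁺: J→CEG adds C, E, G; CE→FHJ adds F, H; CE→AF adds A → {A, B, C, E, F, G, H, J}. Minimal: {J}⁺ = {A, C, E, F, G, H, J}; {B}⁺ = {B} — none reach the full schema.
{B, C, E}⁺: CE→FHJ adds F, H, J; H→CGJ adds G; CE→AF adds A → {A, B, C, E, F, G, H, J}. Minimal: {C, E}⁺ = {A, C, E, F, G, H, J}; {B, E}⁺ = {B, E}; {B, C}⁺ = {B, C} — none reach the full schema.
Any other superkey contains one of these as a subset, so there are no further candidate keys.

{B, H}, {B, J}, {B, C, E}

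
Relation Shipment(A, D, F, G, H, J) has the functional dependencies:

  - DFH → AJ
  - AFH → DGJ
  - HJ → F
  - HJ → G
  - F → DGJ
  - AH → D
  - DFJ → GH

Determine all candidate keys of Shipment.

(F), (H, J)

{F}⁺: F→DGJ adds D, G, J; DFJ→GH adds H; DFH→AJ adds A → {A, D, F, G, H, J}.
{H, J}⁺: HJ→F adds F; HJ→G adds G; F→DGJ adds D; DFH→AJ adds A → {A, D, F, G, H, J}. Minimal: {J}⁺ = {J}; {H}⁺ = {H} — none reach the full schema.
Any other superkey contains one of these as a subset, so there are no further candidate keys.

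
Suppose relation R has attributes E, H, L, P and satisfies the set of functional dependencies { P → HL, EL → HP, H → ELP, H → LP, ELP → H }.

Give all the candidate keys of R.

{H}, {P}, {E, L}

{H}⁺: H→ELP adds E, L, P → {E, H, L, P}.
{P}⁺: P→HL adds H, L; H→ELP adds E → {E, H, L, P}.
{E, L}⁺: EL→HP adds H, P → {E, H, L, P}. Minimal: {L}⁺ = {L}; {E}⁺ = {E} — none reach the full schema.
Any other superkey contains one of these as a subset, so there are no further candidate keys.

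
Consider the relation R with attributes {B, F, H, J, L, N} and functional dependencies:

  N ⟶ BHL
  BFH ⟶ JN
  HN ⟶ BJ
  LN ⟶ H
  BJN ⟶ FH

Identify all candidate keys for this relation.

{N}⁺: N→BHL adds B, H, L; HN→BJ adds J; BJN→FH adds F → {B, F, H, J, L, N}.
{B, F, H}⁺: BFH→JN adds J, N; N→BHL adds L → {B, F, H, J, L, N}. Minimal: {F, H}⁺ = {F, H}; {B, H}⁺ = {B, H}; {B, F}⁺ = {B, F} — none reach the full schema.
Any other superkey contains one of these as a subset, so there are no further candidate keys.

{N}, {B, F, H}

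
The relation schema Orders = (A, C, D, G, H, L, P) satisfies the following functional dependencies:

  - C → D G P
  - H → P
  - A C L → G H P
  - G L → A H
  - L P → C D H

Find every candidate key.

Attribute L never appears on the right-hand side of any dependency, so L must belong to every candidate key.
{L}⁺ = {L}, which is not all of the schema, so we must add further attributes.
{C, L}⁺: C→DGP adds D, G, P; GL→AH adds A, H → {A, C, D, G, H, L, P}. Minimal: {L}⁺ = {L}; {C}⁺ = {C, D, G, P} — none reach the full schema.
{G, L}⁺: GL→AH adds A, H; H→P adds P; LP→CDH adds C, D → {A, C, D, G, H, L, P}. Minimal: {L}⁺ = {L}; {G}⁺ = {G} — none reach the full schema.
{H, L}⁺: H→P adds P; LP→CDH adds C, D; C→DGP adds G; GL→AH adds A → {A, C, D, G, H, L, P}. Minimal: {L}⁺ = {L}; {H}⁺ = {H, P} — none reach the full schema.
{L, P}⁺: LP→CDH adds C, D, H; C→DGP adds G; GL→AH adds A → {A, C, D, G, H, L, P}. Minimal: {P}⁺ = {P}; {L}⁺ = {L} — none reach the full schema.

CL, GL, HL, LP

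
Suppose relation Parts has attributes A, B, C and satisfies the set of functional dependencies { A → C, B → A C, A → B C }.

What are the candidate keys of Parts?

{A}; {B}

{A}⁺: A→C adds C; A→BC adds B → {A, B, C}.
{B}⁺: B→AC adds A, C → {A, B, C}.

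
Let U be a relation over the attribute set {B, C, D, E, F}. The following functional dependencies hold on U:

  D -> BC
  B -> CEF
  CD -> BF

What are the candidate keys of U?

Attribute D never appears on the right-hand side of any dependency, so D must belong to every candidate key.
{D}⁺ = {B, C, D, E, F}, which is all of the schema, so {D} is the only candidate key.

D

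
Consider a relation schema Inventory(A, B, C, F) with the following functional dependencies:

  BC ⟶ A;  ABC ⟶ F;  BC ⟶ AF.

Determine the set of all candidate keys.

{B, C}

Attributes B, C never appear on any right-hand side, so every candidate key must contain {B, C}.
{B, C}⁺ = {A, B, C, F}, which is all of the schema, so {B, C} is the only candidate key.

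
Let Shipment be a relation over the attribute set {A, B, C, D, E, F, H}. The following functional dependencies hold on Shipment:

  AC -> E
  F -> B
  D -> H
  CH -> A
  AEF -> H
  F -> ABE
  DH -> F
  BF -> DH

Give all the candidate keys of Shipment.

{C, D}; {C, F}

Attribute C never appears on the right-hand side of any dependency, so C must belong to every candidate key.
{C}⁺ = {C}, which is not all of the schema, so we must add further attributes.
{C, D}⁺: D→H adds H; CH→A adds A; DH→F adds F; AC→E adds E; F→B adds B → {A, B, C, D, E, F, H}. Minimal: {D}⁺ = {A, B, D, E, F, H}; {C}⁺ = {C} — none reach the full schema.
{C, F}⁺: F→B adds B; F→ABE adds A, E; BF→DH adds D, H → {A, B, C, D, E, F, H}. Minimal: {F}⁺ = {A, B, D, E, F, H}; {C}⁺ = {C} — none reach the full schema.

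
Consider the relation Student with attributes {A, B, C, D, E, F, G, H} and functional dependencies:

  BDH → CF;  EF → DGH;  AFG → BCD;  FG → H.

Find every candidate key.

AEF; ABDEH

Attributes A, E never appear on any right-hand side, so every candidate key must contain {A, E}.
{A, E}⁺ = {A, E}, which is not all of the schema, so we must add further attributes.
{A, E, F}⁺: EF→DGH adds D, G, H; AFG→BCD adds B, C → {A, B, C, D, E, F, G, H}. Minimal: {E, F}⁺ = {D, E, F, G, H}; {A, F}⁺ = {A, F}; {A, E}⁺ = {A, E} — none reach the full schema.
{A, B, D, E, H}⁺: BDH→CF adds C, F; EF→DGH adds G → {A, B, C, D, E, F, G, H}. Minimal: {B, D, E, H}⁺ = {B, C, D, E, F, G, H}; {A, D, E, H}⁺ = {A, D, E, H}; {A, B, E, H}⁺ = {A, B, E, H}; … — none reach the full schema.
Any other superkey contains one of these as a subset, so there are no further candidate keys.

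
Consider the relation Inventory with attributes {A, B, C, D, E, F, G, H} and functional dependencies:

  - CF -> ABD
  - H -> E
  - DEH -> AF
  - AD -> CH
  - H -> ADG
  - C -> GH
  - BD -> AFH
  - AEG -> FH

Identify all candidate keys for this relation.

{C}⁺: C→GH adds G, H; H→E adds E; H→ADG adds A, D; AEG→FH adds F; CF→ABD adds B → {A, B, C, D, E, F, G, H}.
{H}⁺: H→E adds E; H→ADG adds A, D, G; AEG→FH adds F; AD→CH adds C; CF→ABD adds B → {A, B, C, D, E, F, G, H}.
{A, D}⁺: AD→CH adds C, H; H→ADG adds G; H→E adds E; DEH→AF adds F; CF→ABD adds B → {A, B, C, D, E, F, G, H}. Minimal: {D}⁺ = {D}; {A}⁺ = {A} — none reach the full schema.
{B, D}⁺: BD→AFH adds A, F, H; H→E adds E; AD→CH adds C; H→ADG adds G → {A, B, C, D, E, F, G, H}. Minimal: {D}⁺ = {D}; {B}⁺ = {B} — none reach the full schema.
{A, E, G}⁺: AEG→FH adds F, H; H→ADG adds D; AD→CH adds C; CF→ABD adds B → {A, B, C, D, E, F, G, H}. Minimal: {E, G}⁺ = {E, G}; {A, G}⁺ = {A, G}; {A, E}⁺ = {A, E} — none reach the full schema.
Any other superkey contains one of these as a subset, so there are no further candidate keys.

(C); (H); (A, D); (B, D); (A, E, G)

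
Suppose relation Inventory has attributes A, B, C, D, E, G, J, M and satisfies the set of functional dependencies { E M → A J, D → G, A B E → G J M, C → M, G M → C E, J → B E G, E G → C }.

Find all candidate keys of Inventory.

(C, D); (D, E); (D, J); (D, M)

Attribute D never appears on the right-hand side of any dependency, so D must belong to every candidate key.
{D}⁺ = {D, G}, which is not all of the schema, so we must add further attributes.
{C, D}⁺: D→G adds G; C→M adds M; GM→CE adds E; EM→AJ adds A, J; J→BEG adds B → {A, B, C, D, E, G, J, M}.
{D, E}⁺: D→G adds G; EG→C adds C; C→M adds M; EM→AJ adds A, J; J→BEG adds B → {A, B, C, D, E, G, J, M}.
{D, J}⁺: D→G adds G; J→BEG adds B, E; EG→C adds C; C→M adds M; EM→AJ adds A → {A, B, C, D, E, G, J, M}.
{D, M}⁺: D→G adds G; GM→CE adds C, E; EM→AJ adds A, J; J→BEG adds B → {A, B, C, D, E, G, J, M}.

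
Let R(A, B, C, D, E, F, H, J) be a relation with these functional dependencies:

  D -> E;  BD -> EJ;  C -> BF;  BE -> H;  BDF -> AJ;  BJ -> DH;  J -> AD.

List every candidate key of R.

Attribute C never appears on the right-hand side of any dependency, so C must belong to every candidate key.
{C}⁺ = {B, C, F}, which is not all of the schema, so we must add further attributes.
{C, D}⁺: D→E adds E; C→BF adds B, F; BE→H adds H; BDF→AJ adds A, J → {A, B, C, D, E, F, H, J}.
{C, J}⁺: C→BF adds B, F; BJ→DH adds D, H; J→AD adds A; D→E adds E → {A, B, C, D, E, F, H, J}.

{C, D}, {C, J}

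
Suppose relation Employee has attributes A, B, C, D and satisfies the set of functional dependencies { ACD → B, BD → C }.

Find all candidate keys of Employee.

{A, B, D}, {A, C, D}

Attributes A, D never appear on any right-hand side, so every candidate key must contain {A, D}.
{A, D}⁺ = {A, D}, which is not all of the schema, so we must add further attributes.
{A, B, D}⁺: BD→C adds C → {A, B, C, D}.
{A, C, D}⁺: ACD→B adds B → {A, B, C, D}.
Any other superkey contains one of these as a subset, so there are no further candidate keys.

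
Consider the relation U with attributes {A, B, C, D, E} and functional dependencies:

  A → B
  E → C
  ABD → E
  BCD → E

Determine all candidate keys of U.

AD

Attributes A, D never appear on any right-hand side, so every candidate key must contain {A, D}.
{A, D}⁺ = {A, B, C, D, E}, which is all of the schema, so {A, D} is the only candidate key.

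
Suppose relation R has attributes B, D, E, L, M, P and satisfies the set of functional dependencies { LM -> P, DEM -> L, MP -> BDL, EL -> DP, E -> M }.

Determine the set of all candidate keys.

(D, E); (E, L); (E, P)

Attribute E never appears on the right-hand side of any dependency, so E must belong to every candidate key.
{E}⁺ = {E, M}, which is not all of the schema, so we must add further attributes.
{D, E}⁺: E→M adds M; DEM→L adds L; EL→DP adds P; MP→BDL adds B → {B, D, E, L, M, P}. Minimal: {E}⁺ = {E, M}; {D}⁺ = {D} — none reach the full schema.
{E, L}⁺: EL→DP adds D, P; E→M adds M; MP→BDL adds B → {B, D, E, L, M, P}. Minimal: {L}⁺ = {L}; {E}⁺ = {E, M} — none reach the full schema.
{E, P}⁺: E→M adds M; MP→BDL adds B, D, L → {B, D, E, L, M, P}. Minimal: {P}⁺ = {P}; {E}⁺ = {E, M} — none reach the full schema.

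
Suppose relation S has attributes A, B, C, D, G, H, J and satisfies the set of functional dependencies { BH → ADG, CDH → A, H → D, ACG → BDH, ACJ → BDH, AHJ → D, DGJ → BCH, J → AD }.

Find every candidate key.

Attribute J never appears on the right-hand side of any dependency, so J must belong to every candidate key.
{J}⁺ = {A, D, J}, which is not all of the schema, so we must add further attributes.
{C, J}⁺: J→AD adds A, D; ACJ→BDH adds B, H; BH→ADG adds G → {A, B, C, D, G, H, J}. Minimal: {J}⁺ = {A, D, J}; {C}⁺ = {C} — none reach the full schema.
{G, J}⁺: J→AD adds A, D; DGJ→BCH adds B, C, H → {A, B, C, D, G, H, J}. Minimal: {J}⁺ = {A, D, J}; {G}⁺ = {G} — none reach the full schema.
{B, H, J}⁺: BH→ADG adds A, D, G; DGJ→BCH adds C → {A, B, C, D, G, H, J}. Minimal: {H, J}⁺ = {A, D, H, J}; {B, J}⁺ = {A, B, D, J}; {B, H}⁺ = {A, B, D, G, H} — none reach the full schema.

(C, J), (G, J), (B, H, J)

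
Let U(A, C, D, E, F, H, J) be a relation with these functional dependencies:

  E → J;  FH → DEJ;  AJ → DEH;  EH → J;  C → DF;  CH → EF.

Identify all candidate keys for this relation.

(A, C, E), (A, C, H), (A, C, J)

Attributes A, C never appear on any right-hand side, so every candidate key must contain {A, C}.
{A, C}⁺ = {A, C, D, F}, which is not all of the schema, so we must add further attributes.
{A, C, E}⁺: E→J adds J; AJ→DEH adds D, H; C→DF adds F → {A, C, D, E, F, H, J}.
{A, C, H}⁺: C→DF adds D, F; CH→EF adds E; E→J adds J → {A, C, D, E, F, H, J}.
{A, C, J}⁺: AJ→DEH adds D, E, H; C→DF adds F → {A, C, D, E, F, H, J}.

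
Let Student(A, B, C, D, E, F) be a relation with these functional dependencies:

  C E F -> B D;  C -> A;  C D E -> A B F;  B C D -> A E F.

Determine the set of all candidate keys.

{B, C, D}, {C, D, E}, {C, E, F}

Attribute C never appears on the right-hand side of any dependency, so C must belong to every candidate key.
{C}⁺ = {A, C}, which is not all of the schema, so we must add further attributes.
{B, C, D}⁺: C→A adds A; BCD→AEF adds E, F → {A, B, C, D, E, F}. Minimal: {C, D}⁺ = {A, C, D}; {B, D}⁺ = {B, D}; {B, C}⁺ = {A, B, C} — none reach the full schema.
{C, D, E}⁺: C→A adds A; CDE→ABF adds B, F → {A, B, C, D, E, F}. Minimal: {D, E}⁺ = {D, E}; {C, E}⁺ = {A, C, E}; {C, D}⁺ = {A, C, D} — none reach the full schema.
{C, E, F}⁺: CEF→BD adds B, D; C→A adds A → {A, B, C, D, E, F}. Minimal: {E, F}⁺ = {E, F}; {C, F}⁺ = {A, C, F}; {C, E}⁺ = {A, C, E} — none reach the full schema.
Any other superkey contains one of these as a subset, so there are no further candidate keys.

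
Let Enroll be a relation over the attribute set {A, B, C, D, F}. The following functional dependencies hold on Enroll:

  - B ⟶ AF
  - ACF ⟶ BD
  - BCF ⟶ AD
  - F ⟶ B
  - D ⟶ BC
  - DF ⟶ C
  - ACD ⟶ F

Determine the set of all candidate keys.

{D}⁺: D→BC adds B, C; B→AF adds A, F → {A, B, C, D, F}.
{B, C}⁺: B→AF adds A, F; ACF→BD adds D → {A, B, C, D, F}.
{C, F}⁺: F→B adds B; B→AF adds A; ACF→BD adds D → {A, B, C, D, F}.

{D}; {B, C}; {C, F}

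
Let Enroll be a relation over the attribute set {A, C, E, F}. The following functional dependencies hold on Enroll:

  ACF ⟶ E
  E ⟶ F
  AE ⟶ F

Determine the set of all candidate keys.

Attributes A, C never appear on any right-hand side, so every candidate key must contain {A, C}.
{A, C}⁺ = {A, C}, which is not all of the schema, so we must add further attributes.
{A, C, E}⁺: E→F adds F → {A, C, E, F}.
{A, C, F}⁺: ACF→E adds E → {A, C, E, F}.

ACE, ACF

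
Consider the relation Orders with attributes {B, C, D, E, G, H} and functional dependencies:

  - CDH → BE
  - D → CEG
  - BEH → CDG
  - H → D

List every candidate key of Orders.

(H)

Attribute H never appears on the right-hand side of any dependency, so H must belong to every candidate key.
{H}⁺ = {B, C, D, E, G, H}, which is all of the schema, so {H} is the only candidate key.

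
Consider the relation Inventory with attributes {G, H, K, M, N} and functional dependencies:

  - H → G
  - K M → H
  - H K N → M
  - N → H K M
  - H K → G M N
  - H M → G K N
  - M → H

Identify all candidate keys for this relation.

{M}⁺: M→H adds H; H→G adds G; HM→GKN adds K, N → {G, H, K, M, N}.
{N}⁺: N→HKM adds H, K, M; HK→GMN adds G → {G, H, K, M, N}.
{H, K}⁺: H→G adds G; HK→GMN adds M, N → {G, H, K, M, N}. Minimal: {K}⁺ = {K}; {H}⁺ = {G, H} — none reach the full schema.
Any other superkey contains one of these as a subset, so there are no further candidate keys.

(M), (N), (H, K)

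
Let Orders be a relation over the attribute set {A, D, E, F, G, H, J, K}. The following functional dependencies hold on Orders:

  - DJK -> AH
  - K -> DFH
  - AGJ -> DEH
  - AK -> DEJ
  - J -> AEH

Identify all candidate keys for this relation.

{A, G, K}⁺: K→DFH adds D, F, H; AK→DEJ adds E, J → {A, D, E, F, G, H, J, K}. Minimal: {G, K}⁺ = {D, F, G, H, K}; {A, K}⁺ = {A, D, E, F, H, J, K}; {A, G}⁺ = {A, G} — none reach the full schema.
{G, J, K}⁺: K→DFH adds D, F, H; J→AEH adds A, E → {A, D, E, F, G, H, J, K}. Minimal: {J, K}⁺ = {A, D, E, F, H, J, K}; {G, K}⁺ = {D, F, G, H, K}; {G, J}⁺ = {A, D, E, G, H, J} — none reach the full schema.
Any other superkey contains one of these as a subset, so there are no further candidate keys.

{A, G, K}, {G, J, K}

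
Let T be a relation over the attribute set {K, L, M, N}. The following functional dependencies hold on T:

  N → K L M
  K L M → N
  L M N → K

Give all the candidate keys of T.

{N}⁺: N→KLM adds K, L, M → {K, L, M, N}.
{K, L, M}⁺: KLM→N adds N → {K, L, M, N}. Minimal: {L, M}⁺ = {L, M}; {K, M}⁺ = {K, M}; {K, L}⁺ = {K, L} — none reach the full schema.
Any other superkey contains one of these as a subset, so there are no further candidate keys.

{N}; {K, L, M}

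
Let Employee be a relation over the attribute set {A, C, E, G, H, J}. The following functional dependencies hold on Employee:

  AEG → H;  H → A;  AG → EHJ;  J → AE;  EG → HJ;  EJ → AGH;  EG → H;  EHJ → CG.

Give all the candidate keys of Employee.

J, AG, EG, GH

{J}⁺: J→AE adds A, E; EJ→AGH adds G, H; EHJ→CG adds C → {A, C, E, G, H, J}.
{A, G}⁺: AG→EHJ adds E, H, J; EHJ→CG adds C → {A, C, E, G, H, J}. Minimal: {G}⁺ = {G}; {A}⁺ = {A} — none reach the full schema.
{E, G}⁺: EG→HJ adds H, J; EJ→AGH adds A; EHJ→CG adds C → {A, C, E, G, H, J}. Minimal: {G}⁺ = {G}; {E}⁺ = {E} — none reach the full schema.
{G, H}⁺: H→A adds A; AG→EHJ adds E, J; EHJ→CG adds C → {A, C, E, G, H, J}. Minimal: {H}⁺ = {A, H}; {G}⁺ = {G} — none reach the full schema.
Any other superkey contains one of these as a subset, so there are no further candidate keys.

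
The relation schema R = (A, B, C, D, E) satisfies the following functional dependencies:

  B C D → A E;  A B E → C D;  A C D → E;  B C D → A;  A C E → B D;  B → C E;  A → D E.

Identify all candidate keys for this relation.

AB, AC, BD

{A, B}⁺: B→CE adds C, E; A→DE adds D → {A, B, C, D, E}. Minimal: {B}⁺ = {B, C, E}; {A}⁺ = {A, D, E} — none reach the full schema.
{A, C}⁺: A→DE adds D, E; ACE→BD adds B → {A, B, C, D, E}. Minimal: {C}⁺ = {C}; {A}⁺ = {A, D, E} — none reach the full schema.
{B, D}⁺: B→CE adds C, E; BCD→AE adds A → {A, B, C, D, E}. Minimal: {D}⁺ = {D}; {B}⁺ = {B, C, E} — none reach the full schema.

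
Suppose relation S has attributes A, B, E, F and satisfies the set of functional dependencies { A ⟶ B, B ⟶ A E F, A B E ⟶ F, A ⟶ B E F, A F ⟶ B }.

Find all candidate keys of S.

{A}⁺: A→B adds B; B→AEF adds E, F → {A, B, E, F}.
{B}⁺: B→AEF adds A, E, F → {A, B, E, F}.
Any other superkey contains one of these as a subset, so there are no further candidate keys.

{A}; {B}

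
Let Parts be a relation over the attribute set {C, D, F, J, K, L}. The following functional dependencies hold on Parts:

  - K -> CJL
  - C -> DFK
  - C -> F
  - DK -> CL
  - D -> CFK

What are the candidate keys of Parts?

{C}⁺: C→DFK adds D, F, K; DK→CL adds L; K→CJL adds J → {C, D, F, J, K, L}.
{D}⁺: D→CFK adds C, F, K; K→CJL adds J, L → {C, D, F, J, K, L}.
{K}⁺: K→CJL adds C, J, L; C→DFK adds D, F → {C, D, F, J, K, L}.
Any other superkey contains one of these as a subset, so there are no further candidate keys.

{C}, {D}, {K}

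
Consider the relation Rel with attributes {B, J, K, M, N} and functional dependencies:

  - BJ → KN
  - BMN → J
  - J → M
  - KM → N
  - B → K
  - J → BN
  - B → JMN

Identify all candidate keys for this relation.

{B}⁺: B→K adds K; B→JMN adds J, M, N → {B, J, K, M, N}.
{J}⁺: J→M adds M; J→BN adds B, N; BJ→KN adds K → {B, J, K, M, N}.
Any other superkey contains one of these as a subset, so there are no further candidate keys.

B, J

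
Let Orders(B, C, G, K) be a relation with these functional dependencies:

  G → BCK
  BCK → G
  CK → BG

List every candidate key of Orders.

{G}⁺: G→BCK adds B, C, K → {B, C, G, K}.
{C, K}⁺: CK→BG adds B, G → {B, C, G, K}.

{G}, {C, K}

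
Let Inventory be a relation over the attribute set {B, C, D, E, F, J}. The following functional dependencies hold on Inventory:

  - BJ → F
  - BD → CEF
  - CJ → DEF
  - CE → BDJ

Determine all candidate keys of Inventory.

{B, D}⁺: BD→CEF adds C, E, F; CE→BDJ adds J → {B, C, D, E, F, J}. Minimal: {D}⁺ = {D}; {B}⁺ = {B} — none reach the full schema.
{C, E}⁺: CE→BDJ adds B, D, J; BJ→F adds F → {B, C, D, E, F, J}. Minimal: {E}⁺ = {E}; {C}⁺ = {C} — none reach the full schema.
{C, J}⁺: CJ→DEF adds D, E, F; CE→BDJ adds B → {B, C, D, E, F, J}. Minimal: {J}⁺ = {J}; {C}⁺ = {C} — none reach the full schema.
Any other superkey contains one of these as a subset, so there are no further candidate keys.

(B, D); (C, E); (C, J)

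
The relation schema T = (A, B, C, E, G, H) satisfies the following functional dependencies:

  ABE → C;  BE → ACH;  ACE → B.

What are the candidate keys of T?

BEG; ACEG

Attributes E, G never appear on any right-hand side, so every candidate key must contain {E, G}.
{E, G}⁺ = {E, G}, which is not all of the schema, so we must add further attributes.
{B, E, G}⁺: BE→ACH adds A, C, H → {A, B, C, E, G, H}.
{A, C, E, G}⁺: ACE→B adds B; BE→ACH adds H → {A, B, C, E, G, H}.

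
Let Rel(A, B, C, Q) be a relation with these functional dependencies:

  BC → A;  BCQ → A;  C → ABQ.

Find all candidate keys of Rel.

Attribute C never appears on the right-hand side of any dependency, so C must belong to every candidate key.
{C}⁺ = {A, B, C, Q}, which is all of the schema, so {C} is the only candidate key.

{C}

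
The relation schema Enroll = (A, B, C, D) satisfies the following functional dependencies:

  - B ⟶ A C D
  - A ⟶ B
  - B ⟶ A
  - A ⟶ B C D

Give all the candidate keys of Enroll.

{A}⁺: A→B adds B; A→BCD adds C, D → {A, B, C, D}.
{B}⁺: B→ACD adds A, C, D → {A, B, C, D}.

A; B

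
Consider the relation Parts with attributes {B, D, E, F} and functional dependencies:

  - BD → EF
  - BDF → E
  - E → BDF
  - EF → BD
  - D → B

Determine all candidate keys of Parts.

{D}⁺: D→B adds B; BD→EF adds E, F → {B, D, E, F}.
{E}⁺: E→BDF adds B, D, F → {B, D, E, F}.
Any other superkey contains one of these as a subset, so there are no further candidate keys.

(D); (E)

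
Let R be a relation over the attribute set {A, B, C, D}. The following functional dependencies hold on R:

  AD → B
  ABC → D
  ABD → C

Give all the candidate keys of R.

Attribute A never appears on the right-hand side of any dependency, so A must belong to every candidate key.
{A}⁺ = {A}, which is not all of the schema, so we must add further attributes.
{A, D}⁺: AD→B adds B; ABD→C adds C → {A, B, C, D}. Minimal: {D}⁺ = {D}; {A}⁺ = {A} — none reach the full schema.
{A, B, C}⁺: ABC→D adds D → {A, B, C, D}. Minimal: {B, C}⁺ = {B, C}; {A, C}⁺ = {A, C}; {A, B}⁺ = {A, B} — none reach the full schema.
Any other superkey contains one of these as a subset, so there are no further candidate keys.

{A, D}; {A, B, C}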